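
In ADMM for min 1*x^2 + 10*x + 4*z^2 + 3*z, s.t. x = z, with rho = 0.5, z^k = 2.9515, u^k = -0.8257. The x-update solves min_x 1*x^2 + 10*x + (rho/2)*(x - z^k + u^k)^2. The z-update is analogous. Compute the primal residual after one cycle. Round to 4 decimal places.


ADMM iteration with rho = 0.5, z^k = 2.9515, u^k = -0.8257
Step 1: x-update.
Minimize 1*x^2 + 10*x + (0.5/2)*(x - 2.9515 - 0.8257)^2
FOC: (2*1 + 0.5)*x = -10 + 0.5*(2.9515 + 0.8257)
x^{k+1} = -3.2446
Step 2: z-update.
Minimize 4*z^2 + 3*z + (0.5/2)*(-3.2446 - z - 0.8257)^2
FOC: (2*4 + 0.5)*z = -3 + 0.5*(-3.2446 - 0.8257)
z^{k+1} = -0.5924
Step 3: u-update.
u^{k+1} = -0.8257 - 3.2446 + 0.5924 = -3.4779
Step 4: Primal residual = |-3.2446 + 0.5924| = 2.6522


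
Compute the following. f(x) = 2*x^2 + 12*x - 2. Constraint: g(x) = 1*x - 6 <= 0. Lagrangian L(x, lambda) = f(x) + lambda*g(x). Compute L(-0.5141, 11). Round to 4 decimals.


Step 1: Evaluate f(x).
f(-0.5141) = 2*(-0.5141)^2 + 12*(-0.5141) - 2 = -7.6406
Step 2: Evaluate g(x).
g(-0.5141) = 1*-0.5141 - 6 = -6.5141
Step 3: Compute Lagrangian.
L = -7.6406 + 11*-6.5141 = -79.2957


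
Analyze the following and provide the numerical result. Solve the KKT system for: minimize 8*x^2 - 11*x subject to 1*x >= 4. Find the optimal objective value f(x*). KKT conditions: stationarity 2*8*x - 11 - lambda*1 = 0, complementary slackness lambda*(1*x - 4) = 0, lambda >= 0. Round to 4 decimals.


Step 1: Try lambda = 0 (constraint inactive).
x_unc = 11/(2*8) = 0.6875
Check: 1*0.6875 = 0.6875 < 4 -- violated!
Step 2: Constraint must be active: 1*x = 4
x* = 4/1 = 4.0
lambda = (2*8*4.0 - 11)/1 = 53.0
Step 3: Compute optimal value.
f(x*) = 8*4.0^2 - 11*4.0 = 84.0


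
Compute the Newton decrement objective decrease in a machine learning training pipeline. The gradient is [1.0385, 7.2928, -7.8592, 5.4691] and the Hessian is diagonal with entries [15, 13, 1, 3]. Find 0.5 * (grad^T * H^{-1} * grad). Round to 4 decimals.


Step 1: H is diagonal, so H^(-1) * g = [0.0692, 0.561, -7.8592, 1.823].
Step 2: g^T H^(-1) g = sum_i g_i^2 / H_ii
  = (1.0385)^2/15 + (7.2928)^2/13 + (-7.8592)^2/1 + (5.4691)^2/3
  = 0.0719 + 4.0911 + 61.767 + 9.9704 = 75.9004
Step 3: Objective decrease = 0.5 * g^T H^(-1) g = 37.9502


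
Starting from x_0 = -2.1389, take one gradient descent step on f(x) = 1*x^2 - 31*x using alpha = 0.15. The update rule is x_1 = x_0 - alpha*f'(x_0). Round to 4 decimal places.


We compute the gradient at x_0 and apply the update.
f'(x) = 2*x - 31
f'(-2.1389) = 2*-2.1389 - 31 = -35.2778
x_1 = -2.1389 - 0.15*-35.2778 = 3.1528


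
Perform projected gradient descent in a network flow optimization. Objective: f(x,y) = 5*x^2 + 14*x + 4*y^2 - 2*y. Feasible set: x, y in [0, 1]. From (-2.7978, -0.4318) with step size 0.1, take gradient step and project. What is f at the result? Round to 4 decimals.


Step 1: Compute gradient at (-2.7978, -0.4318).
grad_x = 2*5*-2.7978 + 14 = -13.978
grad_y = 2*4*-0.4318 - 2 = -5.4544
Step 2: Gradient step.
x_raw = -2.7978 - 0.1*-13.978 = -1.4
y_raw = -0.4318 - 0.1*-5.4544 = 0.1136
Step 3: Project onto [0, 1].
x_proj = clip(-1.4) = 0.0
y_proj = clip(0.1136) = 0.1136
Step 4: Evaluate f.
f(0.0, 0.1136) = -0.1756


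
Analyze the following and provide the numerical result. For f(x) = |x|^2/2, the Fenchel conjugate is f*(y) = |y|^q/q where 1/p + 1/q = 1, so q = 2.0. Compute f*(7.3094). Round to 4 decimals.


The conjugate exponent q satisfies 1/p + 1/q = 1.
p = 2, so q = 2/(2 - 1) = 2.0
|y|^q = 7.3094^2.0 = 53.4273
f*(7.3094) = 53.4273 / 2.0 = 26.7137


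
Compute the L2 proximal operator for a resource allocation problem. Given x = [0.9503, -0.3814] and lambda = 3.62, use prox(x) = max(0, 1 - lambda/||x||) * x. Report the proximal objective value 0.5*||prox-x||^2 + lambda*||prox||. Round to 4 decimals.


Step 1: Compute ||x||.
||x|| = 1.024
Step 2: Compute scaling factor.
scale = max(0, 1 - 3.62/1.024) = 0.0
Step 3: prox(x) = [0.0, -0.0]
||prox(x)|| = 0.0
Step 4: Proximal objective.
0.5*||prox-x||^2 = 0.5243
lambda*||prox|| = 0.0
Total = 0.5243


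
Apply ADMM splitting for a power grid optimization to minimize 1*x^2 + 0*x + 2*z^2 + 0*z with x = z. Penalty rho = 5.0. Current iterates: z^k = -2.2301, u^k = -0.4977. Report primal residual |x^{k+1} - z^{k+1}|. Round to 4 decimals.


ADMM iteration with rho = 5.0, z^k = -2.2301, u^k = -0.4977
Step 1: x-update.
Minimize 1*x^2 + 0*x + (5.0/2)*(x + 2.2301 - 0.4977)^2
FOC: (2*1 + 5.0)*x = 0 + 5.0*(-2.2301 + 0.4977)
x^{k+1} = -1.2374
Step 2: z-update.
Minimize 2*z^2 + 0*z + (5.0/2)*(-1.2374 - z - 0.4977)^2
FOC: (2*2 + 5.0)*z = 0 + 5.0*(-1.2374 - 0.4977)
z^{k+1} = -0.964
Step 3: u-update.
u^{k+1} = -0.4977 - 1.2374 + 0.964 = -0.7712
Step 4: Primal residual = |-1.2374 + 0.964| = 0.2735


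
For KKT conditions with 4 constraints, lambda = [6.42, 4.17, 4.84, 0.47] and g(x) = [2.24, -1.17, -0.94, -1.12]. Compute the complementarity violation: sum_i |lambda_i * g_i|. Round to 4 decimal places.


KKT complementary slackness check:
lambda_1 * g_1 = 6.42 * 2.24 = 14.3808
lambda_2 * g_2 = 4.17 * -1.17 = -4.8789
lambda_3 * g_3 = 4.84 * -0.94 = -4.5496
lambda_4 * g_4 = 0.47 * -1.12 = -0.5264
Total violation = 14.3808 + 4.8789 + 4.5496 + 0.5264 = 24.3357


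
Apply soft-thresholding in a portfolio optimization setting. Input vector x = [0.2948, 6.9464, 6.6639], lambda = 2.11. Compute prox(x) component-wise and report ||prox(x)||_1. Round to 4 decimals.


Soft-thresholding with lambda = 2.11:
prox(0.2948) = sign(0.2948)*max(|0.2948| - 2.11, 0) = 0.0
prox(6.9464) = sign(6.9464)*max(|6.9464| - 2.11, 0) = 4.8364
prox(6.6639) = sign(6.6639)*max(|6.6639| - 2.11, 0) = 4.5539
prox(x) = [0.0, 4.8364, 4.5539]
||prox(x)||_1 = 0.0 + 4.8364 + 4.5539 = 9.3903


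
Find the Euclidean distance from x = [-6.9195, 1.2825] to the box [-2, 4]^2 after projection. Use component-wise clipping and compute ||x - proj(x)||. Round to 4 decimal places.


Project each component onto [-2, 4].
clip(-6.9195) = -2.0, clip(1.2825) = 1.2825
Projection = [-2.0, 1.2825]
Squared diffs: [24.2015, 0.0]
Distance = sqrt(24.2015) = 4.9195


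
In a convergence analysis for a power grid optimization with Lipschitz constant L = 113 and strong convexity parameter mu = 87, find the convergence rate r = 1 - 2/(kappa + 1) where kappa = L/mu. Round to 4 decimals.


Step 1: Compute the condition number.
kappa = L/mu = 113/87 = 1.2989
Step 2: Compute the convergence rate.
r = 1 - 2/(kappa + 1) = 1 - 2*mu/(L + mu) = (L - mu)/(L + mu) = 26/200 = 0.13


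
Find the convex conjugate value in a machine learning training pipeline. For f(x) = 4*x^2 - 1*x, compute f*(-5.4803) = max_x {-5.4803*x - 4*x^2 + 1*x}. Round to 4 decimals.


f*(y) = sup_x {y*x - a*x^2 - b*x} = sup_x {(y-b)*x - a*x^2}
FOC: (y - b) - 2a*x = 0 => x* = (y - b)/(2a)
x* = (-5.4803 + 1)/(2*4) = -0.56
f*(-5.4803) = (y-b)^2/(4a) = (-5.4803 + 1)^2/(4*4)
= 20.0731/16 = 1.2546


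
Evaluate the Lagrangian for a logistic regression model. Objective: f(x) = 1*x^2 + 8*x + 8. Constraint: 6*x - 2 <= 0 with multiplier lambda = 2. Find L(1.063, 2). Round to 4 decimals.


Step 1: Evaluate f(x).
f(1.063) = 1*1.063^2 + 8*1.063 + 8 = 17.634
Step 2: Evaluate g(x).
g(1.063) = 6*1.063 - 2 = 4.378
Step 3: Compute Lagrangian.
L = 17.634 + 2*4.378 = 26.39


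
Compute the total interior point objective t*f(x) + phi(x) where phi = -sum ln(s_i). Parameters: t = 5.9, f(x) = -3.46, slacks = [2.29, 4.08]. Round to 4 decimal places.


Step 1: Compute log-barrier.
ln values: [0.8286, 1.4061]
phi = -(0.8286 + 1.4061) = -2.2346
Step 2: Compute augmented objective.
t*f(x) = 5.9*-3.46 = -20.414
Total = -20.414 - 2.2346 = -22.6486


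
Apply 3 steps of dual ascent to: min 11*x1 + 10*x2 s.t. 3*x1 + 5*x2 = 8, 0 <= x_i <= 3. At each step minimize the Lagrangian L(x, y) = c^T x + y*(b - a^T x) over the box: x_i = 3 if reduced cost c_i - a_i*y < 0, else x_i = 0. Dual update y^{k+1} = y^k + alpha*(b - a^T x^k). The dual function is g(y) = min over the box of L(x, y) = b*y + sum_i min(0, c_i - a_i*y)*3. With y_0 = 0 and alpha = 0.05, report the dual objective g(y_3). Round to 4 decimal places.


Dual ascent for LP: min 11*x1 + 10*x2, 3*x1 + 5*x2 = 8, 0 <= x_i <= 3
Step 1: y^k = 0.0, reduced costs: (11.0, 10.0)
  x^k = (0.0, 0.0), subgradient = b - a^T x = 8.0
  y^{k+1} = 0.0 + 0.05*8.0 = 0.4
Step 2: y^k = 0.4, reduced costs: (9.8, 8.0)
  x^k = (0.0, 0.0), subgradient = b - a^T x = 8.0
  y^{k+1} = 0.4 + 0.05*8.0 = 0.8
Step 3: y^k = 0.8, reduced costs: (8.6, 6.0)
  x^k = (0.0, 0.0), subgradient = b - a^T x = 8.0
  y^{k+1} = 0.8 + 0.05*8.0 = 1.2
Dual objective at y_3 = 1.2: reduced costs (7.4, 4.0), box minimizer x = (0.0, 0.0)
g(y_3) = b*y + (c1 - a1*y)*x1 + (c2 - a2*y)*x2 = 8*1.2 + 7.4*0.0 + 4.0*0.0 = 9.6 + 0.0 + 0.0 = 9.6


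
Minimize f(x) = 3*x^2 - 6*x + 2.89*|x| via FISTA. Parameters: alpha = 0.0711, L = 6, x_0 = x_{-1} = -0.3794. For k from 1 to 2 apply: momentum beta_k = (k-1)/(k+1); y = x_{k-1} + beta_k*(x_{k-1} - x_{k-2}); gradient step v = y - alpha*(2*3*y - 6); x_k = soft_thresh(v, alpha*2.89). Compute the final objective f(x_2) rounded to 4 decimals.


FISTA on f(x) = 3*x^2 - 6*x + 2.89*|x|
L = 6, alpha = 0.0711
Iteration 1: beta = 0.0, y = -0.3794 + 0.0*(-0.3794 + 0.3794) = -0.3794
  grad(y) = -8.2764, v = y - alpha*grad = 0.2091
  prox(v) = soft_thresh(0.2091, 0.2055) = 0.0036
Iteration 2: beta = 0.3333, y = 0.0036 + 0.3333*(0.0036 + 0.3794) = 0.1312
  grad(y) = -5.2126, v = y - alpha*grad = 0.5018
  prox(v) = soft_thresh(0.5018, 0.2055) = 0.2964
f(x_2) = 3*0.2964^2 - 6*0.2964 + 2.89*|0.2964| = -0.6582


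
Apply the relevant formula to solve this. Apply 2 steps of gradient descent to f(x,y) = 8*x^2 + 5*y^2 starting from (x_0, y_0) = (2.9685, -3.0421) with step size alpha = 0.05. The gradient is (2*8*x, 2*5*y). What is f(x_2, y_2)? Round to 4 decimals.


Gradient descent on f(x,y) = 8*x^2 + 5*y^2.
Starting point: (2.9685, -3.0421), alpha = 0.05
Step 1: grad_x = 2*8*2.9685 = 47.496, grad_y = 2*5*-3.0421 = -30.421
  x_1 = 2.9685 - 0.05*47.496 = 0.5937
  y_1 = -3.0421 - 0.05*-30.421 = -1.5211
Step 2: grad_x = 2*8*0.5937 = 9.4992, grad_y = 2*5*-1.5211 = -15.2105
  x_2 = 0.5937 - 0.05*9.4992 = 0.1187
  y_2 = -1.5211 - 0.05*-15.2105 = -0.7605
f(0.1187, -0.7605) = 8*0.1187^2 + 5*(-0.7605)^2 = 3.0048


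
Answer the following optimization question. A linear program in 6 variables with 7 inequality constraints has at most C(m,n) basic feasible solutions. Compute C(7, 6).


Each vertex corresponds to some choice of n active constraints out of m, so the number of vertices is at most C(m, n) = m! / (n!(m-n)!).
m = 7, n = 6
Numerator: 7 * 6 * 5 * 4 * 3 * 2
Denominator: 6! = 720
C(7, 6) = 7


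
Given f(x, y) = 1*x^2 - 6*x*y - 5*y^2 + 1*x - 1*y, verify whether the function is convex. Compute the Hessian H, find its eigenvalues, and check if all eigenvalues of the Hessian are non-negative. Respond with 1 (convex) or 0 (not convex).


The Hessian of f(x,y) = 1*x^2 - 6*x*y - 5*y^2 + 1*x - 1*y is:
H = [[2, -6], [-6, -10]]
Trace = 2 - 10 = -8
Determinant = 2*-10 - (-6)^2 = -56
Discriminant = (-8)^2 - 4*-56 = 288.0
Eigenvalues: lambda_1 = -12.4853, lambda_2 = 4.4853
The function is not convex.

0


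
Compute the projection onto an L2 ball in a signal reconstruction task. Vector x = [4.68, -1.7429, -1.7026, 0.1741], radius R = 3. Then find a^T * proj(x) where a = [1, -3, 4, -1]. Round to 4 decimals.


Step 1: Compute ||x|| (intermediates to 6 decimals).
||x|| = sqrt(4.68^2 + (-1.7429)^2 + (-1.7026)^2 + 0.1741^2) = 5.279134
Step 2: Project.
Since ||x|| > R, scale = R/||x|| = 3/5.279134 = 0.568275, proj(x) = scale * x
proj(x) = [2.659527, -0.990446, -0.967545, 0.098937]
Step 3: Dot product.
a^T * proj(x) = 1*2.659527 - 3*(-0.990446) + 4*(-0.967545) - 1*0.098937 = 1.6617


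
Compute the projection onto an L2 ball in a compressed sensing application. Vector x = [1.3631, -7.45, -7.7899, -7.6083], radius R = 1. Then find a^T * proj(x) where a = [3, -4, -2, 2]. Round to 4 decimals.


Step 1: Compute ||x|| (intermediates to 6 decimals).
||x|| = sqrt(1.3631^2 + (-7.45)^2 + (-7.7899)^2 + (-7.6083)^2) = 13.263835
Step 2: Project.
Since ||x|| > R, scale = R/||x|| = 1/13.263835 = 0.075393, proj(x) = scale * x
proj(x) = [0.102768, -0.561678, -0.587304, -0.573613]
Step 3: Dot product.
a^T * proj(x) = 3*0.102768 - 4*(-0.561678) - 2*(-0.587304) + 2*(-0.573613) = 2.5824


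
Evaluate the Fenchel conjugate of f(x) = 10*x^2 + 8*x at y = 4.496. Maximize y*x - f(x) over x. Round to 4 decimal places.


f*(y) = sup_x {y*x - a*x^2 - b*x} = sup_x {(y-b)*x - a*x^2}
FOC: (y - b) - 2a*x = 0 => x* = (y - b)/(2a)
x* = (4.496 - 8)/(2*10) = -0.1752
f*(4.496) = (y-b)^2/(4a) = (4.496 - 8)^2/(4*10)
= 12.278/40 = 0.307


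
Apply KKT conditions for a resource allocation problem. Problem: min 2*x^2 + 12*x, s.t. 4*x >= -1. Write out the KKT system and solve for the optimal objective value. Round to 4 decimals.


Step 1: Try lambda = 0 (constraint inactive).
x_unc = -12/(2*2) = -3.0
Check: 4*-3.0 = -12.0 < -1 -- violated!
Step 2: Constraint must be active: 4*x = -1
x* = -1/4 = -0.25
lambda = (2*2*(-0.25) + 12)/4 = 2.75
Step 3: Compute optimal value.
f(x*) = 2*(-0.25)^2 + 12*(-0.25) = -2.875


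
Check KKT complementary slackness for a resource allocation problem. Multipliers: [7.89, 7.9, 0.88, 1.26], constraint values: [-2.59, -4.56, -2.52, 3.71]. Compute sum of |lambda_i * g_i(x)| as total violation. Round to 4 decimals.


KKT complementary slackness check:
lambda_1 * g_1 = 7.89 * -2.59 = -20.4351
lambda_2 * g_2 = 7.9 * -4.56 = -36.024
lambda_3 * g_3 = 0.88 * -2.52 = -2.2176
lambda_4 * g_4 = 1.26 * 3.71 = 4.6746
Total violation = 20.4351 + 36.024 + 2.2176 + 4.6746 = 63.3513


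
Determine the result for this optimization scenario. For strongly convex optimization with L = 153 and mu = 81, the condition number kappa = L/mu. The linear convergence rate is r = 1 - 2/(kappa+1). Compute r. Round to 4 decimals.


Step 1: Compute the condition number.
kappa = L/mu = 153/81 = 1.8889
Step 2: Compute the convergence rate.
r = 1 - 2/(kappa + 1) = 1 - 2*mu/(L + mu) = (L - mu)/(L + mu) = 72/234 = 0.3077


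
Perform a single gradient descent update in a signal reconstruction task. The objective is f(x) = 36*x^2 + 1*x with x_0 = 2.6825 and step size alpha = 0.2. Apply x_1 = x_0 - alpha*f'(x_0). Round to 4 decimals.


We compute the gradient at x_0 and apply the update.
f'(x) = 72*x + 1
f'(2.6825) = 72*2.6825 + 1 = 194.14
x_1 = 2.6825 - 0.2*194.14 = -36.1455


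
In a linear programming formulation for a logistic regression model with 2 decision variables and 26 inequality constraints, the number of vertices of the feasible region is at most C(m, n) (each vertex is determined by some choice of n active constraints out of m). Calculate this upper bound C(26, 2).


Each vertex corresponds to some choice of n active constraints out of m, so the number of vertices is at most C(m, n) = m! / (n!(m-n)!).
m = 26, n = 2
Numerator: 26 * 25
Denominator: 2! = 2
C(26, 2) = 325


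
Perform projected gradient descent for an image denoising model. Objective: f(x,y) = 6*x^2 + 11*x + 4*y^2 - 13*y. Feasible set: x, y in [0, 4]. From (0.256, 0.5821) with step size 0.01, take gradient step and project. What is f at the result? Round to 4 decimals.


Step 1: Compute gradient at (0.256, 0.5821).
grad_x = 2*6*0.256 + 11 = 14.072
grad_y = 2*4*0.5821 - 13 = -8.3432
Step 2: Gradient step.
x_raw = 0.256 - 0.01*14.072 = 0.1153
y_raw = 0.5821 - 0.01*-8.3432 = 0.6655
Step 3: Project onto [0, 4].
x_proj = clip(0.1153) = 0.1153
y_proj = clip(0.6655) = 0.6655
Step 4: Evaluate f.
f(0.1153, 0.6655) = -5.5324


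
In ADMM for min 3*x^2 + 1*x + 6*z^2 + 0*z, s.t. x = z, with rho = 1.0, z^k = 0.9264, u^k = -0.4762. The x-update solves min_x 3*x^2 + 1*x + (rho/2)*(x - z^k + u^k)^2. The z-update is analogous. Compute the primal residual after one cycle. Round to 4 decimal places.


ADMM iteration with rho = 1.0, z^k = 0.9264, u^k = -0.4762
Step 1: x-update.
Minimize 3*x^2 + 1*x + (1.0/2)*(x - 0.9264 - 0.4762)^2
FOC: (2*3 + 1.0)*x = -1 + 1.0*(0.9264 + 0.4762)
x^{k+1} = 0.0575
Step 2: z-update.
Minimize 6*z^2 + 0*z + (1.0/2)*(0.0575 - z - 0.4762)^2
FOC: (2*6 + 1.0)*z = 0 + 1.0*(0.0575 - 0.4762)
z^{k+1} = -0.0322
Step 3: u-update.
u^{k+1} = -0.4762 + 0.0575 + 0.0322 = -0.3865
Step 4: Primal residual = |0.0575 + 0.0322| = 0.0897


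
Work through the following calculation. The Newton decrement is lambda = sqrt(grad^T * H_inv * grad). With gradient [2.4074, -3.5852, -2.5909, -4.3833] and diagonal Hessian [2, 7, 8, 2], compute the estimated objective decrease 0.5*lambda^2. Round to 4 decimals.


Step 1: H is diagonal, so H^(-1) * g = [1.2037, -0.5122, -0.3239, -2.1917].
Step 2: g^T H^(-1) g = sum_i g_i^2 / H_ii
  = (2.4074)^2/2 + (-3.5852)^2/7 + (-2.5909)^2/8 + (-4.3833)^2/2
  = 2.8978 + 1.8362 + 0.8391 + 9.6067 = 15.1798
Step 3: Objective decrease = 0.5 * g^T H^(-1) g = 7.5899


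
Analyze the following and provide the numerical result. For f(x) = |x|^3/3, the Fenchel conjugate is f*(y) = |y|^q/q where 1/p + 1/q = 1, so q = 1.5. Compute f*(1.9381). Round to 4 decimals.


The conjugate exponent q satisfies 1/p + 1/q = 1.
p = 3, so q = 3/(3 - 1) = 1.5
|y|^q = 1.9381^1.5 = 2.6981
f*(1.9381) = 2.6981 / 1.5 = 1.7988


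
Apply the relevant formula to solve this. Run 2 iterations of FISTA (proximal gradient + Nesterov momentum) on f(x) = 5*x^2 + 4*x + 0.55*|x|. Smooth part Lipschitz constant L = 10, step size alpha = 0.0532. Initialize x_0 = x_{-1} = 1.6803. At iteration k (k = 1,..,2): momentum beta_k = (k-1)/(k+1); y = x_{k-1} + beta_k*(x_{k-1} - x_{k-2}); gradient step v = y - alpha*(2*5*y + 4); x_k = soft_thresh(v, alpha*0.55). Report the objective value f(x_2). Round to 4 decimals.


FISTA on f(x) = 5*x^2 + 4*x + 0.55*|x|
L = 10, alpha = 0.0532
Iteration 1: beta = 0.0, y = 1.6803 + 0.0*(1.6803 - 1.6803) = 1.6803
  grad(y) = 20.803, v = y - alpha*grad = 0.5736
  prox(v) = soft_thresh(0.5736, 0.0293) = 0.5443
Iteration 2: beta = 0.3333, y = 0.5443 + 0.3333*(0.5443 - 1.6803) = 0.1657
  grad(y) = 5.6566, v = y - alpha*grad = -0.1353
  prox(v) = soft_thresh(-0.1353, 0.0293) = -0.106
f(x_2) = 5*(-0.106)^2 + 4*(-0.106) + 0.55*|-0.106| = -0.3095


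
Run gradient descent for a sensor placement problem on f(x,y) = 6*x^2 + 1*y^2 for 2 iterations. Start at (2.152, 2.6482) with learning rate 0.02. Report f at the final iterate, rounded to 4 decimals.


Gradient descent on f(x,y) = 6*x^2 + 1*y^2.
Starting point: (2.152, 2.6482), alpha = 0.02
Step 1: grad_x = 2*6*2.152 = 25.824, grad_y = 2*1*2.6482 = 5.2964
  x_1 = 2.152 - 0.02*25.824 = 1.6355
  y_1 = 2.6482 - 0.02*5.2964 = 2.5423
Step 2: grad_x = 2*6*1.6355 = 19.6262, grad_y = 2*1*2.5423 = 5.0845
  x_2 = 1.6355 - 0.02*19.6262 = 1.243
  y_2 = 2.5423 - 0.02*5.0845 = 2.4406
f(1.243, 2.4406) = 6*1.243^2 + 1*2.4406^2 = 15.2267


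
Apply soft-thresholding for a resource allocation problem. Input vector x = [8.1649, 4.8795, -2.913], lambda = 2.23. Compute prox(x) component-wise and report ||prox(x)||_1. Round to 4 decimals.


Soft-thresholding with lambda = 2.23:
prox(8.1649) = sign(8.1649)*max(|8.1649| - 2.23, 0) = 5.9349
prox(4.8795) = sign(4.8795)*max(|4.8795| - 2.23, 0) = 2.6495
prox(-2.913) = sign(-2.913)*max(|-2.913| - 2.23, 0) = -0.683
prox(x) = [5.9349, 2.6495, -0.683]
||prox(x)||_1 = 5.9349 + 2.6495 + 0.683 = 9.2674


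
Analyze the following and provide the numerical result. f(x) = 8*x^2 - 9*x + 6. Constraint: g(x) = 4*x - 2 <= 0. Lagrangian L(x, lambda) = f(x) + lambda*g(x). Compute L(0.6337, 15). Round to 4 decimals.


Step 1: Evaluate f(x).
f(0.6337) = 8*0.6337^2 - 9*0.6337 + 6 = 3.5093
Step 2: Evaluate g(x).
g(0.6337) = 4*0.6337 - 2 = 0.5348
Step 3: Compute Lagrangian.
L = 3.5093 + 15*0.5348 = 11.5313


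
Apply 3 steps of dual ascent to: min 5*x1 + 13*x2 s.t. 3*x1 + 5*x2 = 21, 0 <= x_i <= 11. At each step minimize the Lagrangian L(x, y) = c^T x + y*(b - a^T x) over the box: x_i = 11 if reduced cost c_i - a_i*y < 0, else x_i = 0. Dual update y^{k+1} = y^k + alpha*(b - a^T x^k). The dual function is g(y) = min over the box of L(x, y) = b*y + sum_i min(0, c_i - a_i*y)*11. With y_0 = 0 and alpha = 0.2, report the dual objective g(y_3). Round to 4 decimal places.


Dual ascent for LP: min 5*x1 + 13*x2, 3*x1 + 5*x2 = 21, 0 <= x_i <= 11
Step 1: y^k = 0.0, reduced costs: (5.0, 13.0)
  x^k = (0.0, 0.0), subgradient = b - a^T x = 21.0
  y^{k+1} = 0.0 + 0.2*21.0 = 4.2
Step 2: y^k = 4.2, reduced costs: (-7.6, -8.0)
  x^k = (11.0, 11.0), subgradient = b - a^T x = -67.0
  y^{k+1} = 4.2 + 0.2*-67.0 = -9.2
Step 3: y^k = -9.2, reduced costs: (32.6, 59.0)
  x^k = (0.0, 0.0), subgradient = b - a^T x = 21.0
  y^{k+1} = -9.2 + 0.2*21.0 = -5.0
Dual objective at y_3 = -5.0: reduced costs (20.0, 38.0), box minimizer x = (0.0, 0.0)
g(y_3) = b*y + (c1 - a1*y)*x1 + (c2 - a2*y)*x2 = 21*(-5.0) + 20.0*0.0 + 38.0*0.0 = -105.0 + 0.0 + 0.0 = -105.0


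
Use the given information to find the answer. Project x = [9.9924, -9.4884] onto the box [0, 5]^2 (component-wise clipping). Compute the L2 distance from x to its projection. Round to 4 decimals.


Project each component onto [0, 5].
clip(9.9924) = 5.0, clip(-9.4884) = 0.0
Projection = [5.0, 0.0]
Squared diffs: [24.9241, 90.0297]
Distance = sqrt(114.9538) = 10.7217


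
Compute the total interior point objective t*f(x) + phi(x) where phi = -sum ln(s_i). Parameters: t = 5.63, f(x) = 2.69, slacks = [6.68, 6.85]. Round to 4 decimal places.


Step 1: Compute log-barrier.
ln values: [1.8991, 1.9242]
phi = -(1.8991 + 1.9242) = -3.8234
Step 2: Compute augmented objective.
t*f(x) = 5.63*2.69 = 15.1447
Total = 15.1447 - 3.8234 = 11.3213


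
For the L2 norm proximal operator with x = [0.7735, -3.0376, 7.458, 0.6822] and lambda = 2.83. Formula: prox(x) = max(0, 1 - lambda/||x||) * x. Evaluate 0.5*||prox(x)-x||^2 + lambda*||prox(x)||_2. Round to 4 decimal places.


Step 1: Compute ||x||.
||x|| = 8.1186
Step 2: Compute scaling factor.
scale = max(0, 1 - 2.83/8.1186) = 0.6514
Step 3: prox(x) = [0.5039, -1.9788, 4.8583, 0.4444]
||prox(x)|| = 5.2886
Step 4: Proximal objective.
0.5*||prox-x||^2 = 4.0045
lambda*||prox|| = 14.9667
Total = 18.9713


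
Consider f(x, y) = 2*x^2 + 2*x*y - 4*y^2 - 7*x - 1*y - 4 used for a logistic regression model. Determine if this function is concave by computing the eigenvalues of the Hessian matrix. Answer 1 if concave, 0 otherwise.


The Hessian of f(x,y) = 2*x^2 + 2*x*y - 4*y^2 - 7*x - 1*y - 4 is:
H = [[4, 2], [2, -8]]
Trace = 4 - 8 = -4
Determinant = 4*-8 - (2)^2 = -36
Discriminant = (-4)^2 - 4*-36 = 160.0
Eigenvalues: lambda_1 = -8.3246, lambda_2 = 4.3246
The function is not concave.

0


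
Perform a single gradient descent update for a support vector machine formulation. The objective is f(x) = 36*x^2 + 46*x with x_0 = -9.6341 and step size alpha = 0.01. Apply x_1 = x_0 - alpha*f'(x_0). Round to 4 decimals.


We compute the gradient at x_0 and apply the update.
f'(x) = 72*x + 46
f'(-9.6341) = 72*-9.6341 + 46 = -647.6552
x_1 = -9.6341 - 0.01*-647.6552 = -3.1575


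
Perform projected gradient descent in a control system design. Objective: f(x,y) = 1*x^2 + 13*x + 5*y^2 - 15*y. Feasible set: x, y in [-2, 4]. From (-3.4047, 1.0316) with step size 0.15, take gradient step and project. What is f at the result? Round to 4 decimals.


Step 1: Compute gradient at (-3.4047, 1.0316).
grad_x = 2*1*-3.4047 + 13 = 6.1906
grad_y = 2*5*1.0316 - 15 = -4.684
Step 2: Gradient step.
x_raw = -3.4047 - 0.15*6.1906 = -4.3333
y_raw = 1.0316 - 0.15*-4.684 = 1.7342
Step 3: Project onto [-2, 4].
x_proj = clip(-4.3333) = -2.0
y_proj = clip(1.7342) = 1.7342
Step 4: Evaluate f.
f(-2.0, 1.7342) = -32.9758


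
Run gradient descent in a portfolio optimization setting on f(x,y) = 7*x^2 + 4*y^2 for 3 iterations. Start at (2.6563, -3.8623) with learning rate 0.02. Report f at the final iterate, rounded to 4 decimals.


Gradient descent on f(x,y) = 7*x^2 + 4*y^2.
Starting point: (2.6563, -3.8623), alpha = 0.02
Step 1: grad_x = 2*7*2.6563 = 37.1882, grad_y = 2*4*-3.8623 = -30.8984
  x_1 = 2.6563 - 0.02*37.1882 = 1.9125
  y_1 = -3.8623 - 0.02*-30.8984 = -3.2443
Step 2: grad_x = 2*7*1.9125 = 26.7755, grad_y = 2*4*-3.2443 = -25.9547
  x_2 = 1.9125 - 0.02*26.7755 = 1.377
  y_2 = -3.2443 - 0.02*-25.9547 = -2.7252
Step 3: grad_x = 2*7*1.377 = 19.2784, grad_y = 2*4*-2.7252 = -21.8019
  x_3 = 1.377 - 0.02*19.2784 = 0.9915
  y_3 = -2.7252 - 0.02*-21.8019 = -2.2892
f(0.9915, -2.2892) = 7*0.9915^2 + 4*(-2.2892)^2 = 27.8427


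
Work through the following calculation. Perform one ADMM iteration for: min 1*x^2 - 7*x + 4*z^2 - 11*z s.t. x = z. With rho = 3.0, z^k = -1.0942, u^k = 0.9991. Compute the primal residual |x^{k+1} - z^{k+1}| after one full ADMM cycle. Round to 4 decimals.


ADMM iteration with rho = 3.0, z^k = -1.0942, u^k = 0.9991
Step 1: x-update.
Minimize 1*x^2 - 7*x + (3.0/2)*(x + 1.0942 + 0.9991)^2
FOC: (2*1 + 3.0)*x = 7 + 3.0*(-1.0942 - 0.9991)
x^{k+1} = 0.144
Step 2: z-update.
Minimize 4*z^2 - 11*z + (3.0/2)*(0.144 - z + 0.9991)^2
FOC: (2*4 + 3.0)*z = 11 + 3.0*(0.144 + 0.9991)
z^{k+1} = 1.3118
Step 3: u-update.
u^{k+1} = 0.9991 + 0.144 - 1.3118 = -0.1686
Step 4: Primal residual = |0.144 - 1.3118| = 1.1677


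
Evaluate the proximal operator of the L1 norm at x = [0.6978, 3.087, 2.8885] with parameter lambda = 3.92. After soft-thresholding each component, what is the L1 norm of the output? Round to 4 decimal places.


Soft-thresholding with lambda = 3.92:
prox(0.6978) = sign(0.6978)*max(|0.6978| - 3.92, 0) = 0.0
prox(3.087) = sign(3.087)*max(|3.087| - 3.92, 0) = 0.0
prox(2.8885) = sign(2.8885)*max(|2.8885| - 3.92, 0) = 0.0
prox(x) = [0.0, 0.0, 0.0]
||prox(x)||_1 = 0.0 + 0.0 + 0.0 = 0.0


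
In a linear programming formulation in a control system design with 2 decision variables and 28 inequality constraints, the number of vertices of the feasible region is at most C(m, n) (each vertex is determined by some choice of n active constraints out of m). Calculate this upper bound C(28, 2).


Each vertex corresponds to some choice of n active constraints out of m, so the number of vertices is at most C(m, n) = m! / (n!(m-n)!).
m = 28, n = 2
Numerator: 28 * 27
Denominator: 2! = 2
C(28, 2) = 378


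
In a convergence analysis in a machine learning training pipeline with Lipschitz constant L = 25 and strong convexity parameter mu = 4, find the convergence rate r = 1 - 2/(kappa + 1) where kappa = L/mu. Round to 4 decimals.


Step 1: Compute the condition number.
kappa = L/mu = 25/4 = 6.25
Step 2: Compute the convergence rate.
r = 1 - 2/(kappa + 1) = 1 - 2*mu/(L + mu) = (L - mu)/(L + mu) = 21/29 = 0.7241


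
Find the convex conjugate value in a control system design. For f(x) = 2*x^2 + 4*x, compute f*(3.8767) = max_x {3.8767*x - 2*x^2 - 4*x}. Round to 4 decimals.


f*(y) = sup_x {y*x - a*x^2 - b*x} = sup_x {(y-b)*x - a*x^2}
FOC: (y - b) - 2a*x = 0 => x* = (y - b)/(2a)
x* = (3.8767 - 4)/(2*2) = -0.0308
f*(3.8767) = (y-b)^2/(4a) = (3.8767 - 4)^2/(4*2)
= 0.0152/8 = 0.0019


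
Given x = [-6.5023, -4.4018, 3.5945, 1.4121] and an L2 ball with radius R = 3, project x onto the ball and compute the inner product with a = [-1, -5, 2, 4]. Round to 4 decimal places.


Step 1: Compute ||x|| (intermediates to 6 decimals).
||x|| = sqrt((-6.5023)^2 + (-4.4018)^2 + 3.5945^2 + 1.4121^2) = 8.75044
Step 2: Project.
Since ||x|| > R, scale = R/||x|| = 3/8.75044 = 0.34284, proj(x) = scale * x
proj(x) = [-2.229249, -1.509113, 1.232338, 0.484124]
Step 3: Dot product.
a^T * proj(x) = -1*(-2.229249) - 5*(-1.509113) + 2*1.232338 + 4*0.484124 = 14.176


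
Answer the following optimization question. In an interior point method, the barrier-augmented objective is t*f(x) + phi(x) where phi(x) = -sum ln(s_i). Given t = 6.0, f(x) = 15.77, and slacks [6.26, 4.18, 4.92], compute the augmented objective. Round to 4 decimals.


Step 1: Compute log-barrier.
ln values: [1.8342, 1.4303, 1.5933]
phi = -(1.8342 + 1.4303 + 1.5933) = -4.8578
Step 2: Compute augmented objective.
t*f(x) = 6.0*15.77 = 94.62
Total = 94.62 - 4.8578 = 89.7622


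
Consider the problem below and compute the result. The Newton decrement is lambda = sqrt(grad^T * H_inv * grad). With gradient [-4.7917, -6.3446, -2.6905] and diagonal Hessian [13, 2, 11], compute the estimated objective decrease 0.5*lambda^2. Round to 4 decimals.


Step 1: H is diagonal, so H^(-1) * g = [-0.3686, -3.1723, -0.2446].
Step 2: g^T H^(-1) g = sum_i g_i^2 / H_ii
  = (-4.7917)^2/13 + (-6.3446)^2/2 + (-2.6905)^2/11
  = 1.7662 + 20.127 + 0.6581 = 22.5512
Step 3: Objective decrease = 0.5 * g^T H^(-1) g = 11.2756


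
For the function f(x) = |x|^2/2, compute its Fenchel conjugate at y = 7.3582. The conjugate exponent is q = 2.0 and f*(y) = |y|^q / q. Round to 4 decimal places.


The conjugate exponent q satisfies 1/p + 1/q = 1.
p = 2, so q = 2/(2 - 1) = 2.0
|y|^q = 7.3582^2.0 = 54.1431
f*(7.3582) = 54.1431 / 2.0 = 27.0716


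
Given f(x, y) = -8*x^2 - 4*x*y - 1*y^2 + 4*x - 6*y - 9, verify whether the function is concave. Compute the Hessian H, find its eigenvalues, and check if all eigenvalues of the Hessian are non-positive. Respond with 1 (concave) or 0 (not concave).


The Hessian of f(x,y) = -8*x^2 - 4*x*y - 1*y^2 + 4*x - 6*y - 9 is:
H = [[-16, -4], [-4, -2]]
Trace = -16 - 2 = -18
Determinant = -16*-2 - (-4)^2 = 16
Discriminant = (-18)^2 - 4*16 = 260.0
Eigenvalues: lambda_1 = -17.0623, lambda_2 = -0.9377
The function is concave.

1


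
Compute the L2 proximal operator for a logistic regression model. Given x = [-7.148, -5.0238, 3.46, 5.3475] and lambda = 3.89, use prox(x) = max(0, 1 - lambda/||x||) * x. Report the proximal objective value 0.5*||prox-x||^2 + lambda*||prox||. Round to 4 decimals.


Step 1: Compute ||x||.
||x|| = 10.812
Step 2: Compute scaling factor.
scale = max(0, 1 - 3.89/10.812) = 0.6402
Step 3: prox(x) = [-4.5763, -3.2163, 2.2151, 3.4236]
||prox(x)|| = 6.922
Step 4: Proximal objective.
0.5*||prox-x||^2 = 7.5661
lambda*||prox|| = 26.9266
Total = 34.4927


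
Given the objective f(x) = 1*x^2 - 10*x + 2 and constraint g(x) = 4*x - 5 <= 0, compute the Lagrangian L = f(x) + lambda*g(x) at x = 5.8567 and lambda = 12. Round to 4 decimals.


Step 1: Evaluate f(x).
f(5.8567) = 1*5.8567^2 - 10*5.8567 + 2 = -22.2661
Step 2: Evaluate g(x).
g(5.8567) = 4*5.8567 - 5 = 18.4268
Step 3: Compute Lagrangian.
L = -22.2661 + 12*18.4268 = 198.8555


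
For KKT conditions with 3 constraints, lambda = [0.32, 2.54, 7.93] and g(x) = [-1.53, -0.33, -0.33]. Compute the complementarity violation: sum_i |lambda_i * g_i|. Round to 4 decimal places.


KKT complementary slackness check:
lambda_1 * g_1 = 0.32 * -1.53 = -0.4896
lambda_2 * g_2 = 2.54 * -0.33 = -0.8382
lambda_3 * g_3 = 7.93 * -0.33 = -2.6169
Total violation = 0.4896 + 0.8382 + 2.6169 = 3.9447


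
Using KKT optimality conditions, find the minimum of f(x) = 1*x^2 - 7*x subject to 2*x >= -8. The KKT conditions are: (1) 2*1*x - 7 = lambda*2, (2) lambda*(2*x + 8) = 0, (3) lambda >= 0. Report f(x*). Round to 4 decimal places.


Step 1: Try lambda = 0 (constraint inactive).
Stationarity: 2*1*x - 7 = 0
x* = 7/(2*1) = 3.5
Check constraint: 2*3.5 = 7.0 >= -8 -- satisfied.
Step 2: Compute optimal value.
f(x*) = 1*3.5^2 - 7*3.5 = -12.25


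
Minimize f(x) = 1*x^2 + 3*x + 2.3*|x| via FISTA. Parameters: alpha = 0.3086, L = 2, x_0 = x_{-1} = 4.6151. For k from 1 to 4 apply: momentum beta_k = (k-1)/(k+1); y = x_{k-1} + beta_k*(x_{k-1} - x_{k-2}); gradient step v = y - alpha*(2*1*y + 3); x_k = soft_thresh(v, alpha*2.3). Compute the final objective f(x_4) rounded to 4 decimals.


FISTA on f(x) = 1*x^2 + 3*x + 2.3*|x|
L = 2, alpha = 0.3086
Iteration 1: beta = 0.0, y = 4.6151 + 0.0*(4.6151 - 4.6151) = 4.6151
  grad(y) = 12.2302, v = y - alpha*grad = 0.8409
  prox(v) = soft_thresh(0.8409, 0.7098) = 0.1311
Iteration 2: beta = 0.3333, y = 0.1311 + 0.3333*(0.1311 - 4.6151) = -1.3636
  grad(y) = 0.2728, v = y - alpha*grad = -1.4478
  prox(v) = soft_thresh(-1.4478, 0.7098) = -0.738
Iteration 3: beta = 0.5, y = -0.738 + 0.5*(-0.738 - 0.1311) = -1.1725
  grad(y) = 0.6549, v = y - alpha*grad = -1.3747
  prox(v) = soft_thresh(-1.3747, 0.7098) = -0.6649
Iteration 4: beta = 0.6, y = -0.6649 + 0.6*(-0.6649 + 0.738) = -0.621
  grad(y) = 1.758, v = y - alpha*grad = -1.1635
  prox(v) = soft_thresh(-1.1635, 0.7098) = -0.4537
f(x_4) = 1*(-0.4537)^2 + 3*(-0.4537) + 2.3*|-0.4537| = -0.1117


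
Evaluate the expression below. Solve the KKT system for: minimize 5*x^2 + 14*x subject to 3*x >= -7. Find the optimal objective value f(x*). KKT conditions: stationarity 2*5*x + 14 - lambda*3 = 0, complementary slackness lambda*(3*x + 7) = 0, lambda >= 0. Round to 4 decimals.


Step 1: Try lambda = 0 (constraint inactive).
Stationarity: 2*5*x + 14 = 0
x* = -14/(2*5) = -1.4
Check constraint: 3*-1.4 = -4.2 >= -7 -- satisfied.
Step 2: Compute optimal value.
f(x*) = 5*(-1.4)^2 + 14*(-1.4) = -9.8


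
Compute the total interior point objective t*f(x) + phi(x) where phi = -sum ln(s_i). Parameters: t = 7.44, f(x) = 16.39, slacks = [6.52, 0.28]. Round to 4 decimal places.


Step 1: Compute log-barrier.
ln values: [1.8749, -1.273]
phi = -(1.8749 - 1.273) = -0.6019
Step 2: Compute augmented objective.
t*f(x) = 7.44*16.39 = 121.9416
Total = 121.9416 - 0.6019 = 121.3397


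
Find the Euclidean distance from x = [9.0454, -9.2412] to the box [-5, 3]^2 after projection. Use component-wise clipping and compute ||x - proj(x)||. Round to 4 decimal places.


Project each component onto [-5, 3].
clip(9.0454) = 3.0, clip(-9.2412) = -5.0
Projection = [3.0, -5.0]
Squared diffs: [36.5469, 17.9878]
Distance = sqrt(54.5347) = 7.3848


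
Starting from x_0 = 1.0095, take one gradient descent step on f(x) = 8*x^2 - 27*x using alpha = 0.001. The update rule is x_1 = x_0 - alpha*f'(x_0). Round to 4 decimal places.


We compute the gradient at x_0 and apply the update.
f'(x) = 16*x - 27
f'(1.0095) = 16*1.0095 - 27 = -10.848
x_1 = 1.0095 - 0.001*-10.848 = 1.0203


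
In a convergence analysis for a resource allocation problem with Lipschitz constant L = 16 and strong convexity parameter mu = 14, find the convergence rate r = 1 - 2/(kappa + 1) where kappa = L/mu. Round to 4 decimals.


Step 1: Compute the condition number.
kappa = L/mu = 16/14 = 1.1429
Step 2: Compute the convergence rate.
r = 1 - 2/(kappa + 1) = 1 - 2*mu/(L + mu) = (L - mu)/(L + mu) = 2/30 = 0.0667


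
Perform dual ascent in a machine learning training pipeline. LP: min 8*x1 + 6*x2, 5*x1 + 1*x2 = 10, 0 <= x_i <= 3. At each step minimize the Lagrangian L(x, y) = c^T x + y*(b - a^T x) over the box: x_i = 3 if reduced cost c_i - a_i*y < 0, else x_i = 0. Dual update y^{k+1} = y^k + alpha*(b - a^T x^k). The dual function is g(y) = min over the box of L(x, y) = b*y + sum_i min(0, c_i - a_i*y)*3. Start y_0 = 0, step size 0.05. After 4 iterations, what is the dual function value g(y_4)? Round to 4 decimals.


Dual ascent for LP: min 8*x1 + 6*x2, 5*x1 + 1*x2 = 10, 0 <= x_i <= 3
Step 1: y^k = 0.0, reduced costs: (8.0, 6.0)
  x^k = (0.0, 0.0), subgradient = b - a^T x = 10.0
  y^{k+1} = 0.0 + 0.05*10.0 = 0.5
Step 2: y^k = 0.5, reduced costs: (5.5, 5.5)
  x^k = (0.0, 0.0), subgradient = b - a^T x = 10.0
  y^{k+1} = 0.5 + 0.05*10.0 = 1.0
Step 3: y^k = 1.0, reduced costs: (3.0, 5.0)
  x^k = (0.0, 0.0), subgradient = b - a^T x = 10.0
  y^{k+1} = 1.0 + 0.05*10.0 = 1.5
Step 4: y^k = 1.5, reduced costs: (0.5, 4.5)
  x^k = (0.0, 0.0), subgradient = b - a^T x = 10.0
  y^{k+1} = 1.5 + 0.05*10.0 = 2.0
Dual objective at y_4 = 2.0: reduced costs (-2.0, 4.0), box minimizer x = (3.0, 0.0)
g(y_4) = b*y + (c1 - a1*y)*x1 + (c2 - a2*y)*x2 = 10*2.0 + (-2.0)*3.0 + 4.0*0.0 = 20.0 - 6.0 + 0.0 = 14.0


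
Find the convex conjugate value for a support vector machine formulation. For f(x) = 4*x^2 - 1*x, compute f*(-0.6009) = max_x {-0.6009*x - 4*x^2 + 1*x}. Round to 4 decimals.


f*(y) = sup_x {y*x - a*x^2 - b*x} = sup_x {(y-b)*x - a*x^2}
FOC: (y - b) - 2a*x = 0 => x* = (y - b)/(2a)
x* = (-0.6009 + 1)/(2*4) = 0.0499
f*(-0.6009) = (y-b)^2/(4a) = (-0.6009 + 1)^2/(4*4)
= 0.1593/16 = 0.01


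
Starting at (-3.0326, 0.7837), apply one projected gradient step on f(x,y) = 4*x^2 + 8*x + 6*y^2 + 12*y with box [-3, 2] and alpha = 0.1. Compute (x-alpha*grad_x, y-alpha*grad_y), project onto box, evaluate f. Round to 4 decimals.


Step 1: Compute gradient at (-3.0326, 0.7837).
grad_x = 2*4*-3.0326 + 8 = -16.2608
grad_y = 2*6*0.7837 + 12 = 21.4044
Step 2: Gradient step.
x_raw = -3.0326 - 0.1*-16.2608 = -1.4065
y_raw = 0.7837 - 0.1*21.4044 = -1.3567
Step 3: Project onto [-3, 2].
x_proj = clip(-1.4065) = -1.4065
y_proj = clip(-1.3567) = -1.3567
Step 4: Evaluate f.
f(-1.4065, -1.3567) = -8.5754


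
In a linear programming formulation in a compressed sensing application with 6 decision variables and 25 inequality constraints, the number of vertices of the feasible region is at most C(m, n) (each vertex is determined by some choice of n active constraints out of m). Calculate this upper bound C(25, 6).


Each vertex corresponds to some choice of n active constraints out of m, so the number of vertices is at most C(m, n) = m! / (n!(m-n)!).
m = 25, n = 6
Numerator: 25 * 24 * 23 * 22 * 21 * 20
Denominator: 6! = 720
C(25, 6) = 177100


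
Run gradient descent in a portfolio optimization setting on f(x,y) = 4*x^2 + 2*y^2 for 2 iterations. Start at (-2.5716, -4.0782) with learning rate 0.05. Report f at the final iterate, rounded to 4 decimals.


Gradient descent on f(x,y) = 4*x^2 + 2*y^2.
Starting point: (-2.5716, -4.0782), alpha = 0.05
Step 1: grad_x = 2*4*-2.5716 = -20.5728, grad_y = 2*2*-4.0782 = -16.3128
  x_1 = -2.5716 - 0.05*-20.5728 = -1.543
  y_1 = -4.0782 - 0.05*-16.3128 = -3.2626
Step 2: grad_x = 2*4*-1.543 = -12.3437, grad_y = 2*2*-3.2626 = -13.0502
  x_2 = -1.543 - 0.05*-12.3437 = -0.9258
  y_2 = -3.2626 - 0.05*-13.0502 = -2.61
f(-0.9258, -2.61) = 4*(-0.9258)^2 + 2*(-2.61)^2 = 17.0529


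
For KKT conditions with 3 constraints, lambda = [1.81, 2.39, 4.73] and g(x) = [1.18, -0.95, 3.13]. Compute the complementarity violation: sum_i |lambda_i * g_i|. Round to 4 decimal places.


KKT complementary slackness check:
lambda_1 * g_1 = 1.81 * 1.18 = 2.1358
lambda_2 * g_2 = 2.39 * -0.95 = -2.2705
lambda_3 * g_3 = 4.73 * 3.13 = 14.8049
Total violation = 2.1358 + 2.2705 + 14.8049 = 19.2112


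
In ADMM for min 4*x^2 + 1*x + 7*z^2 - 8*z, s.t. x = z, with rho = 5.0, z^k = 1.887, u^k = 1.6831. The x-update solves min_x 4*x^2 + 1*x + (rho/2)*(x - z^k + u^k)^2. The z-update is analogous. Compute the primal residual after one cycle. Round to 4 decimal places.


ADMM iteration with rho = 5.0, z^k = 1.887, u^k = 1.6831
Step 1: x-update.
Minimize 4*x^2 + 1*x + (5.0/2)*(x - 1.887 + 1.6831)^2
FOC: (2*4 + 5.0)*x = -1 + 5.0*(1.887 - 1.6831)
x^{k+1} = 0.0015
Step 2: z-update.
Minimize 7*z^2 - 8*z + (5.0/2)*(0.0015 - z + 1.6831)^2
FOC: (2*7 + 5.0)*z = 8 + 5.0*(0.0015 + 1.6831)
z^{k+1} = 0.8644
Step 3: u-update.
u^{k+1} = 1.6831 + 0.0015 - 0.8644 = 0.8202
Step 4: Primal residual = |0.0015 - 0.8644| = 0.8629


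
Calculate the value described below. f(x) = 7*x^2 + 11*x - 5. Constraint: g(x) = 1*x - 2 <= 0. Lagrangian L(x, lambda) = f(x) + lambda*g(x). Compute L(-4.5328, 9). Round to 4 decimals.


Step 1: Evaluate f(x).
f(-4.5328) = 7*(-4.5328)^2 + 11*(-4.5328) - 5 = 88.9631
Step 2: Evaluate g(x).
g(-4.5328) = 1*-4.5328 - 2 = -6.5328
Step 3: Compute Lagrangian.
L = 88.9631 + 9*-6.5328 = 30.1679


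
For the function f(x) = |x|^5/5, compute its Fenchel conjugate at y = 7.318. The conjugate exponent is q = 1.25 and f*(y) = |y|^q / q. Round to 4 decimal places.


The conjugate exponent q satisfies 1/p + 1/q = 1.
p = 5, so q = 5/(5 - 1) = 1.25
|y|^q = 7.318^1.25 = 12.0362
f*(7.318) = 12.0362 / 1.25 = 9.629


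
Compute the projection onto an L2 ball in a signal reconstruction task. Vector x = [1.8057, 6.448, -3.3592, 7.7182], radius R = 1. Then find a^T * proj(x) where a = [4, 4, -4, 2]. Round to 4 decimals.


Step 1: Compute ||x|| (intermediates to 6 decimals).
||x|| = sqrt(1.8057^2 + 6.448^2 + (-3.3592)^2 + 7.7182^2) = 10.756026
Step 2: Project.
Since ||x|| > R, scale = R/||x|| = 1/10.756026 = 0.092971, proj(x) = scale * x
proj(x) = [0.167878, 0.599477, -0.312308, 0.717569]
Step 3: Dot product.
a^T * proj(x) = 4*0.167878 + 4*0.599477 - 4*(-0.312308) + 2*0.717569 = 5.7538
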